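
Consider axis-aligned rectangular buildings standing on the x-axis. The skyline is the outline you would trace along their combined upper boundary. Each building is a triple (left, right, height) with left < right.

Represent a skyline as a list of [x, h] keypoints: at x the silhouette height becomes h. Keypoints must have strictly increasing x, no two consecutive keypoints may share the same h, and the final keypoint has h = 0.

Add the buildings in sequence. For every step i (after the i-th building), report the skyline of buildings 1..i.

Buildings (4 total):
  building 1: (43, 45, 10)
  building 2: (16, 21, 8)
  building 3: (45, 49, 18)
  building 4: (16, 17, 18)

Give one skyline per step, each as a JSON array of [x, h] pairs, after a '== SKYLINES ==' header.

== SKYLINES ==
[[43,10],[45,0]]
[[16,8],[21,0],[43,10],[45,0]]
[[16,8],[21,0],[43,10],[45,18],[49,0]]
[[16,18],[17,8],[21,0],[43,10],[45,18],[49,0]]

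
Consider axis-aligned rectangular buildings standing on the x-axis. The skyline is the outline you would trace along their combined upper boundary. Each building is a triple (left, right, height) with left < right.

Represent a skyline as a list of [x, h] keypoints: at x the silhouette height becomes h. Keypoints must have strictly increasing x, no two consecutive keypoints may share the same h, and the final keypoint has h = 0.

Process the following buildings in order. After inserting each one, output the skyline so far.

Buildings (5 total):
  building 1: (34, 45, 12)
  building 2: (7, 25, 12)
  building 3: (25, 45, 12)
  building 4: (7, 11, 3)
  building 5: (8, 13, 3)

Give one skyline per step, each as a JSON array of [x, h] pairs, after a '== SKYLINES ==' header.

== SKYLINES ==
[[34,12],[45,0]]
[[7,12],[25,0],[34,12],[45,0]]
[[7,12],[45,0]]
[[7,12],[45,0]]
[[7,12],[45,0]]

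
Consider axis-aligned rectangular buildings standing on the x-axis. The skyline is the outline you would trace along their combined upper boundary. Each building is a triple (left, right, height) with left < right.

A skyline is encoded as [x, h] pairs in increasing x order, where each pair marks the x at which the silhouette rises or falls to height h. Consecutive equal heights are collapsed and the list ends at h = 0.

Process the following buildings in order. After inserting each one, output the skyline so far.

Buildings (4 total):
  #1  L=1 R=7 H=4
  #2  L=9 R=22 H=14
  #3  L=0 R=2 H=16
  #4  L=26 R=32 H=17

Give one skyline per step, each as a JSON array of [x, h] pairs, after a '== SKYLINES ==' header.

== SKYLINES ==
[[1,4],[7,0]]
[[1,4],[7,0],[9,14],[22,0]]
[[0,16],[2,4],[7,0],[9,14],[22,0]]
[[0,16],[2,4],[7,0],[9,14],[22,0],[26,17],[32,0]]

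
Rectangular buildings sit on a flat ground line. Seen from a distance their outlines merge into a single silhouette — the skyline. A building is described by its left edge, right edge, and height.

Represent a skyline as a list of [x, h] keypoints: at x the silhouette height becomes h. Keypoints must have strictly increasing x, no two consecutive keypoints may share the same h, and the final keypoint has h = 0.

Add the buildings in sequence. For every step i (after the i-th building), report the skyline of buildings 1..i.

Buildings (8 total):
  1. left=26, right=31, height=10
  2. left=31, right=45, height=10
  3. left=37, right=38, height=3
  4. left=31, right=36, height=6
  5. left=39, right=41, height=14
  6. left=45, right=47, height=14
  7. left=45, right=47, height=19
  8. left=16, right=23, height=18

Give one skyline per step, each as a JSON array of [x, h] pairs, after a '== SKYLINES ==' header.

== SKYLINES ==
[[26,10],[31,0]]
[[26,10],[45,0]]
[[26,10],[45,0]]
[[26,10],[45,0]]
[[26,10],[39,14],[41,10],[45,0]]
[[26,10],[39,14],[41,10],[45,14],[47,0]]
[[26,10],[39,14],[41,10],[45,19],[47,0]]
[[16,18],[23,0],[26,10],[39,14],[41,10],[45,19],[47,0]]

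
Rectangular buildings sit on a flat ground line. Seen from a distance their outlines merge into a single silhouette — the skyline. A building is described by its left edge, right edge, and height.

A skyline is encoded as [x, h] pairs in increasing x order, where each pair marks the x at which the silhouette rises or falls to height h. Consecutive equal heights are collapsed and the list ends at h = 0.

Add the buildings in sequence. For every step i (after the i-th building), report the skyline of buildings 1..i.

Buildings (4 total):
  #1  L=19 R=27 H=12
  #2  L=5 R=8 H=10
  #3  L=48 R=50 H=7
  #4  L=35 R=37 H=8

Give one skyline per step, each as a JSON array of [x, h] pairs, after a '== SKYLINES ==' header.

== SKYLINES ==
[[19,12],[27,0]]
[[5,10],[8,0],[19,12],[27,0]]
[[5,10],[8,0],[19,12],[27,0],[48,7],[50,0]]
[[5,10],[8,0],[19,12],[27,0],[35,8],[37,0],[48,7],[50,0]]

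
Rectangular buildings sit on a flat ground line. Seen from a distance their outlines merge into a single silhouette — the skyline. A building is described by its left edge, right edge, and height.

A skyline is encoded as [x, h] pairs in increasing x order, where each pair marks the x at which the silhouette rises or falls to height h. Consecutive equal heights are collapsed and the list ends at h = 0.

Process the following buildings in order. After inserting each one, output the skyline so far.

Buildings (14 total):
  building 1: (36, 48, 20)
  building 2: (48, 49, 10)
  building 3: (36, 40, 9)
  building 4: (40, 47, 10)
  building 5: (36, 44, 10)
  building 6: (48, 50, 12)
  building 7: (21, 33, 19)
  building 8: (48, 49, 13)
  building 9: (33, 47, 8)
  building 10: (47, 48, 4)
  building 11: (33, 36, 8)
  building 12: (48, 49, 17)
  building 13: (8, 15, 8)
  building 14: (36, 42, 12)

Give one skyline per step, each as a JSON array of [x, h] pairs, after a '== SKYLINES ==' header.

== SKYLINES ==
[[36,20],[48,0]]
[[36,20],[48,10],[49,0]]
[[36,20],[48,10],[49,0]]
[[36,20],[48,10],[49,0]]
[[36,20],[48,10],[49,0]]
[[36,20],[48,12],[50,0]]
[[21,19],[33,0],[36,20],[48,12],[50,0]]
[[21,19],[33,0],[36,20],[48,13],[49,12],[50,0]]
[[21,19],[33,8],[36,20],[48,13],[49,12],[50,0]]
[[21,19],[33,8],[36,20],[48,13],[49,12],[50,0]]
[[21,19],[33,8],[36,20],[48,13],[49,12],[50,0]]
[[21,19],[33,8],[36,20],[48,17],[49,12],[50,0]]
[[8,8],[15,0],[21,19],[33,8],[36,20],[48,17],[49,12],[50,0]]
[[8,8],[15,0],[21,19],[33,8],[36,20],[48,17],[49,12],[50,0]]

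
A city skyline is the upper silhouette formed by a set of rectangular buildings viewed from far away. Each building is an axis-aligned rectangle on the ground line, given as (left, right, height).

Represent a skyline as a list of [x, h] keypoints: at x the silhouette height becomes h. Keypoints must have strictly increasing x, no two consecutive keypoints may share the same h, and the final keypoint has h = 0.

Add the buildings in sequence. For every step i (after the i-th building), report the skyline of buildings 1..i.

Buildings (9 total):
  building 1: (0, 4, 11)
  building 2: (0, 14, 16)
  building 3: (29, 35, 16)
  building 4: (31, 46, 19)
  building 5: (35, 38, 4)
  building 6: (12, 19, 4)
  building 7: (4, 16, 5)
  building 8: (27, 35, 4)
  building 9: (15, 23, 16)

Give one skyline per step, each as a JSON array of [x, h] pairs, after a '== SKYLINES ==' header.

== SKYLINES ==
[[0,11],[4,0]]
[[0,16],[14,0]]
[[0,16],[14,0],[29,16],[35,0]]
[[0,16],[14,0],[29,16],[31,19],[46,0]]
[[0,16],[14,0],[29,16],[31,19],[46,0]]
[[0,16],[14,4],[19,0],[29,16],[31,19],[46,0]]
[[0,16],[14,5],[16,4],[19,0],[29,16],[31,19],[46,0]]
[[0,16],[14,5],[16,4],[19,0],[27,4],[29,16],[31,19],[46,0]]
[[0,16],[14,5],[15,16],[23,0],[27,4],[29,16],[31,19],[46,0]]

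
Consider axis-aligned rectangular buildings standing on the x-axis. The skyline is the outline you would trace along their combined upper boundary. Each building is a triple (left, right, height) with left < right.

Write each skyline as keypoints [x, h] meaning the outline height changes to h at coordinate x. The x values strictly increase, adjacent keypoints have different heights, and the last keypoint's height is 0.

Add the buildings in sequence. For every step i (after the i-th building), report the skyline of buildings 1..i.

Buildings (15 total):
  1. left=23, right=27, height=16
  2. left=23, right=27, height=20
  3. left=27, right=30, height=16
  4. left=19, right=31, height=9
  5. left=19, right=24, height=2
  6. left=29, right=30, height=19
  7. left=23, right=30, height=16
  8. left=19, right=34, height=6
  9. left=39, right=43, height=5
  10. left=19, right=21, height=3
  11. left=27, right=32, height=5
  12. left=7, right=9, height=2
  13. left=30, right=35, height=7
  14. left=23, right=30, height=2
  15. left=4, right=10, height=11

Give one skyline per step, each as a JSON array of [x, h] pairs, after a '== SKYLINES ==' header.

== SKYLINES ==
[[23,16],[27,0]]
[[23,20],[27,0]]
[[23,20],[27,16],[30,0]]
[[19,9],[23,20],[27,16],[30,9],[31,0]]
[[19,9],[23,20],[27,16],[30,9],[31,0]]
[[19,9],[23,20],[27,16],[29,19],[30,9],[31,0]]
[[19,9],[23,20],[27,16],[29,19],[30,9],[31,0]]
[[19,9],[23,20],[27,16],[29,19],[30,9],[31,6],[34,0]]
[[19,9],[23,20],[27,16],[29,19],[30,9],[31,6],[34,0],[39,5],[43,0]]
[[19,9],[23,20],[27,16],[29,19],[30,9],[31,6],[34,0],[39,5],[43,0]]
[[19,9],[23,20],[27,16],[29,19],[30,9],[31,6],[34,0],[39,5],[43,0]]
[[7,2],[9,0],[19,9],[23,20],[27,16],[29,19],[30,9],[31,6],[34,0],[39,5],[43,0]]
[[7,2],[9,0],[19,9],[23,20],[27,16],[29,19],[30,9],[31,7],[35,0],[39,5],[43,0]]
[[7,2],[9,0],[19,9],[23,20],[27,16],[29,19],[30,9],[31,7],[35,0],[39,5],[43,0]]
[[4,11],[10,0],[19,9],[23,20],[27,16],[29,19],[30,9],[31,7],[35,0],[39,5],[43,0]]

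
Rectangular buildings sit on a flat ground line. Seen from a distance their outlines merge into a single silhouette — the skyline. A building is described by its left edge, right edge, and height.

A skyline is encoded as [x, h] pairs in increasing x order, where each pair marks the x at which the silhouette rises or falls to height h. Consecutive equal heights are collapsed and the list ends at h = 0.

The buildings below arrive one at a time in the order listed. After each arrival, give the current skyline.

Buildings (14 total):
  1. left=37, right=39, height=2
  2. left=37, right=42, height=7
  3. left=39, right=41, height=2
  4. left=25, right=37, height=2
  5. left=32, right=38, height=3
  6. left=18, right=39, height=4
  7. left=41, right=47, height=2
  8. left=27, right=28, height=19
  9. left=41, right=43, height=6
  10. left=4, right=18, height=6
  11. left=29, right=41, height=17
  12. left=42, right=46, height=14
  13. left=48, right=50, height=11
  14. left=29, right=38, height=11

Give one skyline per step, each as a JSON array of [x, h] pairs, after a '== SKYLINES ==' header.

== SKYLINES ==
[[37,2],[39,0]]
[[37,7],[42,0]]
[[37,7],[42,0]]
[[25,2],[37,7],[42,0]]
[[25,2],[32,3],[37,7],[42,0]]
[[18,4],[37,7],[42,0]]
[[18,4],[37,7],[42,2],[47,0]]
[[18,4],[27,19],[28,4],[37,7],[42,2],[47,0]]
[[18,4],[27,19],[28,4],[37,7],[42,6],[43,2],[47,0]]
[[4,6],[18,4],[27,19],[28,4],[37,7],[42,6],[43,2],[47,0]]
[[4,6],[18,4],[27,19],[28,4],[29,17],[41,7],[42,6],[43,2],[47,0]]
[[4,6],[18,4],[27,19],[28,4],[29,17],[41,7],[42,14],[46,2],[47,0]]
[[4,6],[18,4],[27,19],[28,4],[29,17],[41,7],[42,14],[46,2],[47,0],[48,11],[50,0]]
[[4,6],[18,4],[27,19],[28,4],[29,17],[41,7],[42,14],[46,2],[47,0],[48,11],[50,0]]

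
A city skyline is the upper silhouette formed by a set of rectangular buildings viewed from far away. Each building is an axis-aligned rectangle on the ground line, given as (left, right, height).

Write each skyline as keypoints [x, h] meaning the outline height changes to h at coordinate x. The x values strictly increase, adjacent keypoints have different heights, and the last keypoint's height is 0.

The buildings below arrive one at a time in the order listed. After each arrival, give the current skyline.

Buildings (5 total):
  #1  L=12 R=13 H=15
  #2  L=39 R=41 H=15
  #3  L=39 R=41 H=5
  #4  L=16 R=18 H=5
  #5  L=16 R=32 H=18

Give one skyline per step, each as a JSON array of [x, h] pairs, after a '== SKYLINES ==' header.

== SKYLINES ==
[[12,15],[13,0]]
[[12,15],[13,0],[39,15],[41,0]]
[[12,15],[13,0],[39,15],[41,0]]
[[12,15],[13,0],[16,5],[18,0],[39,15],[41,0]]
[[12,15],[13,0],[16,18],[32,0],[39,15],[41,0]]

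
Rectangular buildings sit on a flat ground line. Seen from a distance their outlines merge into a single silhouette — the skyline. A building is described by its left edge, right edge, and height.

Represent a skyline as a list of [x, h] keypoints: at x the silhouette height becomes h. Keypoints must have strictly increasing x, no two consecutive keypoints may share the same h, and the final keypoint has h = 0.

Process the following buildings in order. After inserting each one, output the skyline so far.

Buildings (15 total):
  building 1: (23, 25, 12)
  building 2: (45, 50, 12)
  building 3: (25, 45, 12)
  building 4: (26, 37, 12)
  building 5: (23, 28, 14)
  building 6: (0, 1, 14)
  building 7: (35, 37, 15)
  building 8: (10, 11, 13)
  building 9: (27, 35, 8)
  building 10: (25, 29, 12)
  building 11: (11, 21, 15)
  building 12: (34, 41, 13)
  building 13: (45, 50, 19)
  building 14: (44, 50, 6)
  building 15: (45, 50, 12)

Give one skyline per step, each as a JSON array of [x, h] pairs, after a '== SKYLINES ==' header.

== SKYLINES ==
[[23,12],[25,0]]
[[23,12],[25,0],[45,12],[50,0]]
[[23,12],[50,0]]
[[23,12],[50,0]]
[[23,14],[28,12],[50,0]]
[[0,14],[1,0],[23,14],[28,12],[50,0]]
[[0,14],[1,0],[23,14],[28,12],[35,15],[37,12],[50,0]]
[[0,14],[1,0],[10,13],[11,0],[23,14],[28,12],[35,15],[37,12],[50,0]]
[[0,14],[1,0],[10,13],[11,0],[23,14],[28,12],[35,15],[37,12],[50,0]]
[[0,14],[1,0],[10,13],[11,0],[23,14],[28,12],[35,15],[37,12],[50,0]]
[[0,14],[1,0],[10,13],[11,15],[21,0],[23,14],[28,12],[35,15],[37,12],[50,0]]
[[0,14],[1,0],[10,13],[11,15],[21,0],[23,14],[28,12],[34,13],[35,15],[37,13],[41,12],[50,0]]
[[0,14],[1,0],[10,13],[11,15],[21,0],[23,14],[28,12],[34,13],[35,15],[37,13],[41,12],[45,19],[50,0]]
[[0,14],[1,0],[10,13],[11,15],[21,0],[23,14],[28,12],[34,13],[35,15],[37,13],[41,12],[45,19],[50,0]]
[[0,14],[1,0],[10,13],[11,15],[21,0],[23,14],[28,12],[34,13],[35,15],[37,13],[41,12],[45,19],[50,0]]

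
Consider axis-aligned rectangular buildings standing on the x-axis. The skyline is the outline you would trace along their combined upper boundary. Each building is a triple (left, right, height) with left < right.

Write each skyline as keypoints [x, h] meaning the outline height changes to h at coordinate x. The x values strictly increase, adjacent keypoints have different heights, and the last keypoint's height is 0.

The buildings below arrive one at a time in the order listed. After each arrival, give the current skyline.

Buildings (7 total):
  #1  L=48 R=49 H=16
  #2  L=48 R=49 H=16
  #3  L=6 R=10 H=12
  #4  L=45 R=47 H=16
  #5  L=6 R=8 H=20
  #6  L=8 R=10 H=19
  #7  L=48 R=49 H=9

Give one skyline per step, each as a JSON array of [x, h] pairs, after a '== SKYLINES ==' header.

== SKYLINES ==
[[48,16],[49,0]]
[[48,16],[49,0]]
[[6,12],[10,0],[48,16],[49,0]]
[[6,12],[10,0],[45,16],[47,0],[48,16],[49,0]]
[[6,20],[8,12],[10,0],[45,16],[47,0],[48,16],[49,0]]
[[6,20],[8,19],[10,0],[45,16],[47,0],[48,16],[49,0]]
[[6,20],[8,19],[10,0],[45,16],[47,0],[48,16],[49,0]]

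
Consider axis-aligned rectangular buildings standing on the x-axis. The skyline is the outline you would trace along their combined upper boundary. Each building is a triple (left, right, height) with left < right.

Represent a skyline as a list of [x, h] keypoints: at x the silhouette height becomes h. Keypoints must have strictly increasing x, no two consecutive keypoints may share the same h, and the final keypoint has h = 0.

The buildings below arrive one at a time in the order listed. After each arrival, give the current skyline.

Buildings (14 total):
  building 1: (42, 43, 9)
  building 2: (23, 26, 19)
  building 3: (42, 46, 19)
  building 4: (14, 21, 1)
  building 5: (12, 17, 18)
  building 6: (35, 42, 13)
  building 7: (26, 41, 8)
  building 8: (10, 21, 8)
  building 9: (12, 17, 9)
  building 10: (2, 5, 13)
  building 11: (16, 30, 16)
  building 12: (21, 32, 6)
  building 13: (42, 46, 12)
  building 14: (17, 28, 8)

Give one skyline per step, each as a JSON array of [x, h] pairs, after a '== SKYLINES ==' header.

== SKYLINES ==
[[42,9],[43,0]]
[[23,19],[26,0],[42,9],[43,0]]
[[23,19],[26,0],[42,19],[46,0]]
[[14,1],[21,0],[23,19],[26,0],[42,19],[46,0]]
[[12,18],[17,1],[21,0],[23,19],[26,0],[42,19],[46,0]]
[[12,18],[17,1],[21,0],[23,19],[26,0],[35,13],[42,19],[46,0]]
[[12,18],[17,1],[21,0],[23,19],[26,8],[35,13],[42,19],[46,0]]
[[10,8],[12,18],[17,8],[21,0],[23,19],[26,8],[35,13],[42,19],[46,0]]
[[10,8],[12,18],[17,8],[21,0],[23,19],[26,8],[35,13],[42,19],[46,0]]
[[2,13],[5,0],[10,8],[12,18],[17,8],[21,0],[23,19],[26,8],[35,13],[42,19],[46,0]]
[[2,13],[5,0],[10,8],[12,18],[17,16],[23,19],[26,16],[30,8],[35,13],[42,19],[46,0]]
[[2,13],[5,0],[10,8],[12,18],[17,16],[23,19],[26,16],[30,8],[35,13],[42,19],[46,0]]
[[2,13],[5,0],[10,8],[12,18],[17,16],[23,19],[26,16],[30,8],[35,13],[42,19],[46,0]]
[[2,13],[5,0],[10,8],[12,18],[17,16],[23,19],[26,16],[30,8],[35,13],[42,19],[46,0]]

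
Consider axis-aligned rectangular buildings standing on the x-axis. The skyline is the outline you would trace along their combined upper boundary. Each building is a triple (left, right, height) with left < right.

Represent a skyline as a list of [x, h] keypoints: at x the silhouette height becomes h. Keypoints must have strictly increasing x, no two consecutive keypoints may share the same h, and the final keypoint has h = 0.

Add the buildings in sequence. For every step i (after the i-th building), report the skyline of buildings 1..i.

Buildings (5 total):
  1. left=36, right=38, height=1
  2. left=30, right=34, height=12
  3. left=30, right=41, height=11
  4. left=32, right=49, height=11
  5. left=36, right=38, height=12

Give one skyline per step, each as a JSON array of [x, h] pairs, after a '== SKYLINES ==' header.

== SKYLINES ==
[[36,1],[38,0]]
[[30,12],[34,0],[36,1],[38,0]]
[[30,12],[34,11],[41,0]]
[[30,12],[34,11],[49,0]]
[[30,12],[34,11],[36,12],[38,11],[49,0]]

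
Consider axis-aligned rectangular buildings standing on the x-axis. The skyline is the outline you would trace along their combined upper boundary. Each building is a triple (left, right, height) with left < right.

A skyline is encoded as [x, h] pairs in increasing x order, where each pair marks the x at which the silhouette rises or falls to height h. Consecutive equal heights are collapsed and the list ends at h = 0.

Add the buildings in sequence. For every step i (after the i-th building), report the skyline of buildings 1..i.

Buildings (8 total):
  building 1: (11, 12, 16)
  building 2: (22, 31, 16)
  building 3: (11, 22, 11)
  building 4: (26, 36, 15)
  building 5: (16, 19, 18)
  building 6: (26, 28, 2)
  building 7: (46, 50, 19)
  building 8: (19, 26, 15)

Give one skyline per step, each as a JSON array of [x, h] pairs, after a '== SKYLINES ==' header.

== SKYLINES ==
[[11,16],[12,0]]
[[11,16],[12,0],[22,16],[31,0]]
[[11,16],[12,11],[22,16],[31,0]]
[[11,16],[12,11],[22,16],[31,15],[36,0]]
[[11,16],[12,11],[16,18],[19,11],[22,16],[31,15],[36,0]]
[[11,16],[12,11],[16,18],[19,11],[22,16],[31,15],[36,0]]
[[11,16],[12,11],[16,18],[19,11],[22,16],[31,15],[36,0],[46,19],[50,0]]
[[11,16],[12,11],[16,18],[19,15],[22,16],[31,15],[36,0],[46,19],[50,0]]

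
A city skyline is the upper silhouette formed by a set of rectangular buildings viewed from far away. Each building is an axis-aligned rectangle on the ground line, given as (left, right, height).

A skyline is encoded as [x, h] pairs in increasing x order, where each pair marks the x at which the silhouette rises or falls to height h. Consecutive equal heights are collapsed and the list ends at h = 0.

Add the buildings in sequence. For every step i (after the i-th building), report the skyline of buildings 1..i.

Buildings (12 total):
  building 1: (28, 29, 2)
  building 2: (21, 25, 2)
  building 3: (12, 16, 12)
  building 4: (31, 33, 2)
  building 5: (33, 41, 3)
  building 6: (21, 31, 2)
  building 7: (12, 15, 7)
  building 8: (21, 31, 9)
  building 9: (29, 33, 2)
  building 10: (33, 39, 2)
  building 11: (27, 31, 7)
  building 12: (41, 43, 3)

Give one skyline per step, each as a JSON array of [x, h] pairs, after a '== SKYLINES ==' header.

== SKYLINES ==
[[28,2],[29,0]]
[[21,2],[25,0],[28,2],[29,0]]
[[12,12],[16,0],[21,2],[25,0],[28,2],[29,0]]
[[12,12],[16,0],[21,2],[25,0],[28,2],[29,0],[31,2],[33,0]]
[[12,12],[16,0],[21,2],[25,0],[28,2],[29,0],[31,2],[33,3],[41,0]]
[[12,12],[16,0],[21,2],[33,3],[41,0]]
[[12,12],[16,0],[21,2],[33,3],[41,0]]
[[12,12],[16,0],[21,9],[31,2],[33,3],[41,0]]
[[12,12],[16,0],[21,9],[31,2],[33,3],[41,0]]
[[12,12],[16,0],[21,9],[31,2],[33,3],[41,0]]
[[12,12],[16,0],[21,9],[31,2],[33,3],[41,0]]
[[12,12],[16,0],[21,9],[31,2],[33,3],[43,0]]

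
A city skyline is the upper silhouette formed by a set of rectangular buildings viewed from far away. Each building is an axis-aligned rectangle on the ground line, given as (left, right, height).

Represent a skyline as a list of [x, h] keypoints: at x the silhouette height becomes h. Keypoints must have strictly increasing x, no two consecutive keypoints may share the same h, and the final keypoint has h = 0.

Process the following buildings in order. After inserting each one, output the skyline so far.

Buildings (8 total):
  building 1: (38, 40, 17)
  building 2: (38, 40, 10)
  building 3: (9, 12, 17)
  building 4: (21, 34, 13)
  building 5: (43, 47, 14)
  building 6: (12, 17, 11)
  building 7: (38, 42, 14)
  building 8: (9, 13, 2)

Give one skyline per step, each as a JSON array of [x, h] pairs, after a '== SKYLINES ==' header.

== SKYLINES ==
[[38,17],[40,0]]
[[38,17],[40,0]]
[[9,17],[12,0],[38,17],[40,0]]
[[9,17],[12,0],[21,13],[34,0],[38,17],[40,0]]
[[9,17],[12,0],[21,13],[34,0],[38,17],[40,0],[43,14],[47,0]]
[[9,17],[12,11],[17,0],[21,13],[34,0],[38,17],[40,0],[43,14],[47,0]]
[[9,17],[12,11],[17,0],[21,13],[34,0],[38,17],[40,14],[42,0],[43,14],[47,0]]
[[9,17],[12,11],[17,0],[21,13],[34,0],[38,17],[40,14],[42,0],[43,14],[47,0]]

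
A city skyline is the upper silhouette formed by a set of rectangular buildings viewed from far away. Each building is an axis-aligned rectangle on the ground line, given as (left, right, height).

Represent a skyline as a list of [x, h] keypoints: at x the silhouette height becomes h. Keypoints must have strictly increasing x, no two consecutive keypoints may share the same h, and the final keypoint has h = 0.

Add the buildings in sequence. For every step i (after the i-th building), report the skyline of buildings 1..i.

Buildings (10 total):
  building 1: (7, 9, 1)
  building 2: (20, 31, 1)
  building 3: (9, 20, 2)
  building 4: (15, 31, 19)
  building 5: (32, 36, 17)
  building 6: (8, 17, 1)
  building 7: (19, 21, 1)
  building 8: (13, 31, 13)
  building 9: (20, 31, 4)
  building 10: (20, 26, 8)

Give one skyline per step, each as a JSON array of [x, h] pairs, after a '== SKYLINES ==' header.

== SKYLINES ==
[[7,1],[9,0]]
[[7,1],[9,0],[20,1],[31,0]]
[[7,1],[9,2],[20,1],[31,0]]
[[7,1],[9,2],[15,19],[31,0]]
[[7,1],[9,2],[15,19],[31,0],[32,17],[36,0]]
[[7,1],[9,2],[15,19],[31,0],[32,17],[36,0]]
[[7,1],[9,2],[15,19],[31,0],[32,17],[36,0]]
[[7,1],[9,2],[13,13],[15,19],[31,0],[32,17],[36,0]]
[[7,1],[9,2],[13,13],[15,19],[31,0],[32,17],[36,0]]
[[7,1],[9,2],[13,13],[15,19],[31,0],[32,17],[36,0]]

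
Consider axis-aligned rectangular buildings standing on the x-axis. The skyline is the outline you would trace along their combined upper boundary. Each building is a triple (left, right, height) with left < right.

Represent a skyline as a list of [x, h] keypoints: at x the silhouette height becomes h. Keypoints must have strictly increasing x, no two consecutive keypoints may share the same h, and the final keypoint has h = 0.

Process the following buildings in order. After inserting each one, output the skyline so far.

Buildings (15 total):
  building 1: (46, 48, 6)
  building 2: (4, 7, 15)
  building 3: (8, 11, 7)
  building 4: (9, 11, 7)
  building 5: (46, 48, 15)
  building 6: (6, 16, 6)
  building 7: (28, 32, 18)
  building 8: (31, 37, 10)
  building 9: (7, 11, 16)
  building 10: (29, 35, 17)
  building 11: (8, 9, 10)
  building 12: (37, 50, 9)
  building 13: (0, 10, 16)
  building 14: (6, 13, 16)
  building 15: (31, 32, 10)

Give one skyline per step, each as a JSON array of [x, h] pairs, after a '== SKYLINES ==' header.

== SKYLINES ==
[[46,6],[48,0]]
[[4,15],[7,0],[46,6],[48,0]]
[[4,15],[7,0],[8,7],[11,0],[46,6],[48,0]]
[[4,15],[7,0],[8,7],[11,0],[46,6],[48,0]]
[[4,15],[7,0],[8,7],[11,0],[46,15],[48,0]]
[[4,15],[7,6],[8,7],[11,6],[16,0],[46,15],[48,0]]
[[4,15],[7,6],[8,7],[11,6],[16,0],[28,18],[32,0],[46,15],[48,0]]
[[4,15],[7,6],[8,7],[11,6],[16,0],[28,18],[32,10],[37,0],[46,15],[48,0]]
[[4,15],[7,16],[11,6],[16,0],[28,18],[32,10],[37,0],[46,15],[48,0]]
[[4,15],[7,16],[11,6],[16,0],[28,18],[32,17],[35,10],[37,0],[46,15],[48,0]]
[[4,15],[7,16],[11,6],[16,0],[28,18],[32,17],[35,10],[37,0],[46,15],[48,0]]
[[4,15],[7,16],[11,6],[16,0],[28,18],[32,17],[35,10],[37,9],[46,15],[48,9],[50,0]]
[[0,16],[11,6],[16,0],[28,18],[32,17],[35,10],[37,9],[46,15],[48,9],[50,0]]
[[0,16],[13,6],[16,0],[28,18],[32,17],[35,10],[37,9],[46,15],[48,9],[50,0]]
[[0,16],[13,6],[16,0],[28,18],[32,17],[35,10],[37,9],[46,15],[48,9],[50,0]]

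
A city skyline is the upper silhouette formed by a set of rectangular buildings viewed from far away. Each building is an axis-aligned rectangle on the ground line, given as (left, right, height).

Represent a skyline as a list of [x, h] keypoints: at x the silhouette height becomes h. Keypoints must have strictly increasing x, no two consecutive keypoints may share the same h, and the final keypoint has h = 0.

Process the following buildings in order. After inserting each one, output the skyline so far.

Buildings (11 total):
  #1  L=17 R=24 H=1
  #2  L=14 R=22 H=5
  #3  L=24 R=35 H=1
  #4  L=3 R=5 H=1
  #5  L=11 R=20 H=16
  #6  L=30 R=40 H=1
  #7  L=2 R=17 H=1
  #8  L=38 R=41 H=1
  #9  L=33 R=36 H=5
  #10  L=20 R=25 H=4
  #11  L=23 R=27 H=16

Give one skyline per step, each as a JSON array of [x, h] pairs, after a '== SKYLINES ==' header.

== SKYLINES ==
[[17,1],[24,0]]
[[14,5],[22,1],[24,0]]
[[14,5],[22,1],[35,0]]
[[3,1],[5,0],[14,5],[22,1],[35,0]]
[[3,1],[5,0],[11,16],[20,5],[22,1],[35,0]]
[[3,1],[5,0],[11,16],[20,5],[22,1],[40,0]]
[[2,1],[11,16],[20,5],[22,1],[40,0]]
[[2,1],[11,16],[20,5],[22,1],[41,0]]
[[2,1],[11,16],[20,5],[22,1],[33,5],[36,1],[41,0]]
[[2,1],[11,16],[20,5],[22,4],[25,1],[33,5],[36,1],[41,0]]
[[2,1],[11,16],[20,5],[22,4],[23,16],[27,1],[33,5],[36,1],[41,0]]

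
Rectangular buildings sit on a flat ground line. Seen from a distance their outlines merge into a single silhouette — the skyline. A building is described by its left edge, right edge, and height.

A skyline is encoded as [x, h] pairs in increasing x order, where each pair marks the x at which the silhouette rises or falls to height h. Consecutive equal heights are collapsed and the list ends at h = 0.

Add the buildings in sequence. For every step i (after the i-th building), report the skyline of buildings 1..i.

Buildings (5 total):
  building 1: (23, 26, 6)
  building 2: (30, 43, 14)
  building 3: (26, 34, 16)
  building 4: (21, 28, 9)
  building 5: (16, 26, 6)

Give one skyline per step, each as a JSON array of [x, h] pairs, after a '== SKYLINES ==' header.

== SKYLINES ==
[[23,6],[26,0]]
[[23,6],[26,0],[30,14],[43,0]]
[[23,6],[26,16],[34,14],[43,0]]
[[21,9],[26,16],[34,14],[43,0]]
[[16,6],[21,9],[26,16],[34,14],[43,0]]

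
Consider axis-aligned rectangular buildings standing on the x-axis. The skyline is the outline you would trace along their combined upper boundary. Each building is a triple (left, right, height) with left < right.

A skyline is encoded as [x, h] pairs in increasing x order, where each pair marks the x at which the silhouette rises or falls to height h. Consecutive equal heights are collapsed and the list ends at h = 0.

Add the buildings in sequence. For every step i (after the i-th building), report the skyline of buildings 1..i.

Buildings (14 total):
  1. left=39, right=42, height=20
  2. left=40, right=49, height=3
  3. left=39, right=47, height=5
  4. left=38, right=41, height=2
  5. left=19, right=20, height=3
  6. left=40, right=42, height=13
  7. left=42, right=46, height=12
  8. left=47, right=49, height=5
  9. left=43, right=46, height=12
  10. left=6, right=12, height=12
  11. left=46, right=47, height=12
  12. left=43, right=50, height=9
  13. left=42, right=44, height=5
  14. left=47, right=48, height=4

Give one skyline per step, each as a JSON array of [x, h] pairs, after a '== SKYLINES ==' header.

== SKYLINES ==
[[39,20],[42,0]]
[[39,20],[42,3],[49,0]]
[[39,20],[42,5],[47,3],[49,0]]
[[38,2],[39,20],[42,5],[47,3],[49,0]]
[[19,3],[20,0],[38,2],[39,20],[42,5],[47,3],[49,0]]
[[19,3],[20,0],[38,2],[39,20],[42,5],[47,3],[49,0]]
[[19,3],[20,0],[38,2],[39,20],[42,12],[46,5],[47,3],[49,0]]
[[19,3],[20,0],[38,2],[39,20],[42,12],[46,5],[49,0]]
[[19,3],[20,0],[38,2],[39,20],[42,12],[46,5],[49,0]]
[[6,12],[12,0],[19,3],[20,0],[38,2],[39,20],[42,12],[46,5],[49,0]]
[[6,12],[12,0],[19,3],[20,0],[38,2],[39,20],[42,12],[47,5],[49,0]]
[[6,12],[12,0],[19,3],[20,0],[38,2],[39,20],[42,12],[47,9],[50,0]]
[[6,12],[12,0],[19,3],[20,0],[38,2],[39,20],[42,12],[47,9],[50,0]]
[[6,12],[12,0],[19,3],[20,0],[38,2],[39,20],[42,12],[47,9],[50,0]]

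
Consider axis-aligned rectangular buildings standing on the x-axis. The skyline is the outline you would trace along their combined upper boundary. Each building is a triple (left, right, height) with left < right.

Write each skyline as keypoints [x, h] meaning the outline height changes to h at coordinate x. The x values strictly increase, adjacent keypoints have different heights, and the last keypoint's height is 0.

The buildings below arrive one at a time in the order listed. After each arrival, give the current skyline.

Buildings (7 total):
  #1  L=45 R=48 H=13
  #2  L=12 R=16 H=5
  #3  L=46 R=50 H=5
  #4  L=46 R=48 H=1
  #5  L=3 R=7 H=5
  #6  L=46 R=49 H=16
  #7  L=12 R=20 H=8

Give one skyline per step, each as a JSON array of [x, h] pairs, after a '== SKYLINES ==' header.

== SKYLINES ==
[[45,13],[48,0]]
[[12,5],[16,0],[45,13],[48,0]]
[[12,5],[16,0],[45,13],[48,5],[50,0]]
[[12,5],[16,0],[45,13],[48,5],[50,0]]
[[3,5],[7,0],[12,5],[16,0],[45,13],[48,5],[50,0]]
[[3,5],[7,0],[12,5],[16,0],[45,13],[46,16],[49,5],[50,0]]
[[3,5],[7,0],[12,8],[20,0],[45,13],[46,16],[49,5],[50,0]]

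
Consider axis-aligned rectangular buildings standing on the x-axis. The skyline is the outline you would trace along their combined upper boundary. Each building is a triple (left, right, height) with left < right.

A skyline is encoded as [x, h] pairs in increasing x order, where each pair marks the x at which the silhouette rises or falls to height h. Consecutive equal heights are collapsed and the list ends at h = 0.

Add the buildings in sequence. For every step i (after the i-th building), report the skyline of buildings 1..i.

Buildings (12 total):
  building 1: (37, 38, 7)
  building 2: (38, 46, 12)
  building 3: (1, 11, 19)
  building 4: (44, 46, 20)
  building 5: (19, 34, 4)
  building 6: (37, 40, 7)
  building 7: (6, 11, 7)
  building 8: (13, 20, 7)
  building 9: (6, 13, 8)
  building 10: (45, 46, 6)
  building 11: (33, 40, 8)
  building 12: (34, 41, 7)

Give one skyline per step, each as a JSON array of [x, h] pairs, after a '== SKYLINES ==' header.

== SKYLINES ==
[[37,7],[38,0]]
[[37,7],[38,12],[46,0]]
[[1,19],[11,0],[37,7],[38,12],[46,0]]
[[1,19],[11,0],[37,7],[38,12],[44,20],[46,0]]
[[1,19],[11,0],[19,4],[34,0],[37,7],[38,12],[44,20],[46,0]]
[[1,19],[11,0],[19,4],[34,0],[37,7],[38,12],[44,20],[46,0]]
[[1,19],[11,0],[19,4],[34,0],[37,7],[38,12],[44,20],[46,0]]
[[1,19],[11,0],[13,7],[20,4],[34,0],[37,7],[38,12],[44,20],[46,0]]
[[1,19],[11,8],[13,7],[20,4],[34,0],[37,7],[38,12],[44,20],[46,0]]
[[1,19],[11,8],[13,7],[20,4],[34,0],[37,7],[38,12],[44,20],[46,0]]
[[1,19],[11,8],[13,7],[20,4],[33,8],[38,12],[44,20],[46,0]]
[[1,19],[11,8],[13,7],[20,4],[33,8],[38,12],[44,20],[46,0]]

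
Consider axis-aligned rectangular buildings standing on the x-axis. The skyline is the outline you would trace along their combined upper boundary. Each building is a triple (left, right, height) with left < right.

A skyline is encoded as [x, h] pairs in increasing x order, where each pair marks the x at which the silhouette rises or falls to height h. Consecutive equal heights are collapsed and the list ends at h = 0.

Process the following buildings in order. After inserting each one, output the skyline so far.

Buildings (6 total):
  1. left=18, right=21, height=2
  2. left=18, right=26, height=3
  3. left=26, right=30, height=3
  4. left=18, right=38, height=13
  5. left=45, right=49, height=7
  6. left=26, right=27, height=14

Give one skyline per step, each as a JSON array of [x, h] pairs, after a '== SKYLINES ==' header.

== SKYLINES ==
[[18,2],[21,0]]
[[18,3],[26,0]]
[[18,3],[30,0]]
[[18,13],[38,0]]
[[18,13],[38,0],[45,7],[49,0]]
[[18,13],[26,14],[27,13],[38,0],[45,7],[49,0]]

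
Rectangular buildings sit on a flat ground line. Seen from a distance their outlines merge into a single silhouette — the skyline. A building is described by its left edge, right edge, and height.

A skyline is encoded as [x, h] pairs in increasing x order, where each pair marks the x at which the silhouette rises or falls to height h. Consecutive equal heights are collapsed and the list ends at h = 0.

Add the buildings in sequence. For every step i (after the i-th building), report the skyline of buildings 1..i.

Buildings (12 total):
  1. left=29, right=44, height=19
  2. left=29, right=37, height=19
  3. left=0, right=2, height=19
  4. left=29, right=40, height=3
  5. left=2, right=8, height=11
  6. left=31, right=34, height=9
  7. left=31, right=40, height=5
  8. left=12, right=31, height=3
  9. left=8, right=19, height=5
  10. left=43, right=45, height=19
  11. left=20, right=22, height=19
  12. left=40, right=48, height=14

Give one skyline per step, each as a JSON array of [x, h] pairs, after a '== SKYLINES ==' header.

== SKYLINES ==
[[29,19],[44,0]]
[[29,19],[44,0]]
[[0,19],[2,0],[29,19],[44,0]]
[[0,19],[2,0],[29,19],[44,0]]
[[0,19],[2,11],[8,0],[29,19],[44,0]]
[[0,19],[2,11],[8,0],[29,19],[44,0]]
[[0,19],[2,11],[8,0],[29,19],[44,0]]
[[0,19],[2,11],[8,0],[12,3],[29,19],[44,0]]
[[0,19],[2,11],[8,5],[19,3],[29,19],[44,0]]
[[0,19],[2,11],[8,5],[19,3],[29,19],[45,0]]
[[0,19],[2,11],[8,5],[19,3],[20,19],[22,3],[29,19],[45,0]]
[[0,19],[2,11],[8,5],[19,3],[20,19],[22,3],[29,19],[45,14],[48,0]]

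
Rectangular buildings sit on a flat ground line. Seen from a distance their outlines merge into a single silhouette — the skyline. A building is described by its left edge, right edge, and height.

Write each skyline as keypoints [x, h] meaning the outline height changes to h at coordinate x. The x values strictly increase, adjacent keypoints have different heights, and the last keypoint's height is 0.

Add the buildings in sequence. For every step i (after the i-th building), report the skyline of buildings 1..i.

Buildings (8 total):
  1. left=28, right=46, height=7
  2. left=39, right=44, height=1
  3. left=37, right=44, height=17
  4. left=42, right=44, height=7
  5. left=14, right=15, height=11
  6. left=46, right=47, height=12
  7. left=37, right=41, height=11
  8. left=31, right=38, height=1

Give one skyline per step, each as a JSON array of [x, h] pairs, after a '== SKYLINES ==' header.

== SKYLINES ==
[[28,7],[46,0]]
[[28,7],[46,0]]
[[28,7],[37,17],[44,7],[46,0]]
[[28,7],[37,17],[44,7],[46,0]]
[[14,11],[15,0],[28,7],[37,17],[44,7],[46,0]]
[[14,11],[15,0],[28,7],[37,17],[44,7],[46,12],[47,0]]
[[14,11],[15,0],[28,7],[37,17],[44,7],[46,12],[47,0]]
[[14,11],[15,0],[28,7],[37,17],[44,7],[46,12],[47,0]]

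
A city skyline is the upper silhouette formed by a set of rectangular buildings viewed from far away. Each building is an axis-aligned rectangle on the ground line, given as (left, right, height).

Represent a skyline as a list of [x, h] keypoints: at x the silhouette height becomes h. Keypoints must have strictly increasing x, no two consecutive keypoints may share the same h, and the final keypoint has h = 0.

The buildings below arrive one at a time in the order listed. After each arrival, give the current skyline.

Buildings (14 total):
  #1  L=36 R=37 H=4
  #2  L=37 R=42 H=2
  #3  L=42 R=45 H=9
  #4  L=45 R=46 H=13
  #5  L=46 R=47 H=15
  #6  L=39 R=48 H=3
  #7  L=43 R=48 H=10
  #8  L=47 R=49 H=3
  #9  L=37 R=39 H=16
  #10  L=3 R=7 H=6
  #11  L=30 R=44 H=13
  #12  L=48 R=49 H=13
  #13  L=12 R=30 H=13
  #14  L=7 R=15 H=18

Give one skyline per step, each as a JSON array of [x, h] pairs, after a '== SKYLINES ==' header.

== SKYLINES ==
[[36,4],[37,0]]
[[36,4],[37,2],[42,0]]
[[36,4],[37,2],[42,9],[45,0]]
[[36,4],[37,2],[42,9],[45,13],[46,0]]
[[36,4],[37,2],[42,9],[45,13],[46,15],[47,0]]
[[36,4],[37,2],[39,3],[42,9],[45,13],[46,15],[47,3],[48,0]]
[[36,4],[37,2],[39,3],[42,9],[43,10],[45,13],[46,15],[47,10],[48,0]]
[[36,4],[37,2],[39,3],[42,9],[43,10],[45,13],[46,15],[47,10],[48,3],[49,0]]
[[36,4],[37,16],[39,3],[42,9],[43,10],[45,13],[46,15],[47,10],[48,3],[49,0]]
[[3,6],[7,0],[36,4],[37,16],[39,3],[42,9],[43,10],[45,13],[46,15],[47,10],[48,3],[49,0]]
[[3,6],[7,0],[30,13],[37,16],[39,13],[44,10],[45,13],[46,15],[47,10],[48,3],[49,0]]
[[3,6],[7,0],[30,13],[37,16],[39,13],[44,10],[45,13],[46,15],[47,10],[48,13],[49,0]]
[[3,6],[7,0],[12,13],[37,16],[39,13],[44,10],[45,13],[46,15],[47,10],[48,13],[49,0]]
[[3,6],[7,18],[15,13],[37,16],[39,13],[44,10],[45,13],[46,15],[47,10],[48,13],[49,0]]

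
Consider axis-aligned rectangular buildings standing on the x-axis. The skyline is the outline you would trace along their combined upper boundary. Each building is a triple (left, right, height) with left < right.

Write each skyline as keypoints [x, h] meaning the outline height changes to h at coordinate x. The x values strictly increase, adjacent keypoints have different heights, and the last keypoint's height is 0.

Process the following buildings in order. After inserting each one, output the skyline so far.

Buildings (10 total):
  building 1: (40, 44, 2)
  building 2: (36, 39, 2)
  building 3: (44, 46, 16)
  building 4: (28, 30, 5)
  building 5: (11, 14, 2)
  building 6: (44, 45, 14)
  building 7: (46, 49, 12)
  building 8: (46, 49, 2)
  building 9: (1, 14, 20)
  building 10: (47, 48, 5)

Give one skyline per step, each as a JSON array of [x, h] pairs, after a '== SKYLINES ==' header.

== SKYLINES ==
[[40,2],[44,0]]
[[36,2],[39,0],[40,2],[44,0]]
[[36,2],[39,0],[40,2],[44,16],[46,0]]
[[28,5],[30,0],[36,2],[39,0],[40,2],[44,16],[46,0]]
[[11,2],[14,0],[28,5],[30,0],[36,2],[39,0],[40,2],[44,16],[46,0]]
[[11,2],[14,0],[28,5],[30,0],[36,2],[39,0],[40,2],[44,16],[46,0]]
[[11,2],[14,0],[28,5],[30,0],[36,2],[39,0],[40,2],[44,16],[46,12],[49,0]]
[[11,2],[14,0],[28,5],[30,0],[36,2],[39,0],[40,2],[44,16],[46,12],[49,0]]
[[1,20],[14,0],[28,5],[30,0],[36,2],[39,0],[40,2],[44,16],[46,12],[49,0]]
[[1,20],[14,0],[28,5],[30,0],[36,2],[39,0],[40,2],[44,16],[46,12],[49,0]]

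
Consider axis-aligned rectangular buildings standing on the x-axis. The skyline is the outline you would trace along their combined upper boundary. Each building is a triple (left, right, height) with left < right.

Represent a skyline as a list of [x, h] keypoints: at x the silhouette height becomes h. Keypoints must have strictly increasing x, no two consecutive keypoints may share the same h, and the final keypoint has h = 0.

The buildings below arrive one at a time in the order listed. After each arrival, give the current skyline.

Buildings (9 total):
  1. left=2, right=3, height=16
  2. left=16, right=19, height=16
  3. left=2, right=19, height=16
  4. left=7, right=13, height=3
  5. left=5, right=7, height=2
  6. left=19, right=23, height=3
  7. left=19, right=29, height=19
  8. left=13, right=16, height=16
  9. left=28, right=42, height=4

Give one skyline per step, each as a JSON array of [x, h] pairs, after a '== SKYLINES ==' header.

== SKYLINES ==
[[2,16],[3,0]]
[[2,16],[3,0],[16,16],[19,0]]
[[2,16],[19,0]]
[[2,16],[19,0]]
[[2,16],[19,0]]
[[2,16],[19,3],[23,0]]
[[2,16],[19,19],[29,0]]
[[2,16],[19,19],[29,0]]
[[2,16],[19,19],[29,4],[42,0]]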